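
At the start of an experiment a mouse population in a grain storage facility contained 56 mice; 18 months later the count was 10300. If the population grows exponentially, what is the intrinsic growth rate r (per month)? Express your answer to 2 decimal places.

0.29 per month

From N(t) = N₀·e^(rt): e^(r·18) = 10300/56 = 183.93.
r·18 = ln(183.93) = 5.2145, so r = 5.2145/18 = 0.2897.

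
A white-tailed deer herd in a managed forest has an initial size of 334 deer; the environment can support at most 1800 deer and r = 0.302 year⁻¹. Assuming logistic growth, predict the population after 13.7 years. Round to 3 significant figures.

1680 deer

A = (K − N₀)/N₀ = (1800 − 334)/334 = 4.3892.
N(t) = K/(1 + A·e^(−rt)) = 1800/(1 + 4.3892×e^(−0.302×13.7)).
e^(−4.137) = 0.015964; denominator = 1 + 4.3892×0.015964 = 1.0701.
N = 1800/1.0701 = 1682.13.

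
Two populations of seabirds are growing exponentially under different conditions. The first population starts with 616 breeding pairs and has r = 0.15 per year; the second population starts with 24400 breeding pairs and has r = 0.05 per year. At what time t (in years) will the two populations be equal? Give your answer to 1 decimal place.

Set 616·e^(0.15t) = 24400·e^(0.05t).
e^((0.15 − 0.05)t) = 24400/616 → e^(0.1·t) = 39.61.
0.1·t = ln(39.61) = 3.6791, so t = 3.6791/0.1 = 36.791.

36.8 years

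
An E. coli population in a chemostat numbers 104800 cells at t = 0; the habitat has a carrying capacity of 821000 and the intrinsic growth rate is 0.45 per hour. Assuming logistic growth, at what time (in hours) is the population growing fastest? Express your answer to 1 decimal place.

Logistic growth is fastest at N = K/2 = 410500.
A = (K − N₀)/N₀ = 6.834. Set K/(1 + A·e^(−rt)) = K/2 → A·e^(−rt) = 1.
e^(−0.45t) = 1/6.834 = 0.146328, so t = ln(6.834)/0.45 = 1.9219/0.45 = 4.2709.

4.3 hours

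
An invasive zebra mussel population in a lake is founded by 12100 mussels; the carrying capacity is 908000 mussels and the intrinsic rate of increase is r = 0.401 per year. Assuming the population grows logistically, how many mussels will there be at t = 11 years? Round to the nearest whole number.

478125 mussels

A = (K − N₀)/N₀ = (908000 − 12100)/12100 = 74.041.
N(t) = K/(1 + A·e^(−rt)) = 908000/(1 + 74.041×e^(−0.401×11)).
e^(−4.411) = 0.012143; denominator = 1 + 74.041×0.012143 = 1.8991.
N = 908000/1.8991 = 478125.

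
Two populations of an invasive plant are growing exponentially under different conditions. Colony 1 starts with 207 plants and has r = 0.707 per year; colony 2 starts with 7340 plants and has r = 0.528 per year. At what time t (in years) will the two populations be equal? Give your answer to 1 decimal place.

Set 207·e^(0.707t) = 7340·e^(0.528t).
e^((0.707 − 0.528)t) = 7340/207 → e^(0.179·t) = 35.459.
0.179·t = ln(35.459) = 3.5684, so t = 3.5684/0.179 = 19.935.

19.9 years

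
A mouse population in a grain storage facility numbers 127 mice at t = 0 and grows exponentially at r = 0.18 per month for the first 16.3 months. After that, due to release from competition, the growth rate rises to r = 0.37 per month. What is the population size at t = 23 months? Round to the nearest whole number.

28487 mice

Phase 1: N(16.3) = 127·e^(0.18×16.3) = 127·e^2.934 = 2387.94.
Phase 2 runs for 23 − 16.3 = 6.7 months at r = 0.37.
N(23) = 2387.94·e^(0.37×6.7) = 2387.94·e^2.479 = 28486.5.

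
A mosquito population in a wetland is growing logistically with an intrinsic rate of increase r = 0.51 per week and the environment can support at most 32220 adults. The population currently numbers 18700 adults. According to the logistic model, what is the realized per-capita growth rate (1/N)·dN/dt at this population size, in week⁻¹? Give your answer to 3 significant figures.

(1/N)·dN/dt = r(1 − N/K) = 0.51 × (1 − 18700/32220).
= 0.51 × 0.41962 = 0.214.

0.214 per week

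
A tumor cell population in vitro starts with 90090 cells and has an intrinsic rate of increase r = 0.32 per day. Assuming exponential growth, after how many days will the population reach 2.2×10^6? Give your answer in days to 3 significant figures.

Set N₀·e^(rt) = 2.2×10^6: e^(0.32·t) = 2.2×10^6/90090 = 24.42.
0.32·t = ln(24.42) = 3.1954, so t = 3.1954/0.32 = 9.9856.

9.99 days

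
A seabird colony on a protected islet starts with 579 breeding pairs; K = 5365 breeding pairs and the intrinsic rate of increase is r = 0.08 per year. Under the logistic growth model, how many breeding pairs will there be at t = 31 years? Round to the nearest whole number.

A = (K − N₀)/N₀ = (5365 − 579)/579 = 8.266.
N(t) = K/(1 + A·e^(−rt)) = 5365/(1 + 8.266×e^(−0.08×31)).
e^(−2.48) = 0.083743; denominator = 1 + 8.266×0.083743 = 1.6922.
N = 5365/1.6922 = 3170.39.

3170 breeding pairs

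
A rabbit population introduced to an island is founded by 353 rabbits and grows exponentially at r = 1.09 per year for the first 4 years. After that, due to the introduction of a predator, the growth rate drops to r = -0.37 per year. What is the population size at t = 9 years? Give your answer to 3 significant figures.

4340 rabbits

Phase 1: N(4) = 353·e^(1.09×4) = 353·e^4.36 = 27624.8.
Phase 2 runs for 9 − 4 = 5 years at r = -0.37.
N(9) = 27624.8·e^(-0.37×5) = 27624.8·e^-1.85 = 4343.64.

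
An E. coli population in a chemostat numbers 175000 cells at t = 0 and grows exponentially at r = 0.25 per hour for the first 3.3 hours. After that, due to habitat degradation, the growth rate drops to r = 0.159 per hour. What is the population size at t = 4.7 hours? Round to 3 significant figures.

Phase 1: N(3.3) = 175000·e^(0.25×3.3) = 175000·e^0.825 = 399329.
Phase 2 runs for 4.7 − 3.3 = 1.4 hours at r = 0.159.
N(4.7) = 399329·e^(0.159×1.4) = 399329·e^0.2226 = 498890.

499000 cells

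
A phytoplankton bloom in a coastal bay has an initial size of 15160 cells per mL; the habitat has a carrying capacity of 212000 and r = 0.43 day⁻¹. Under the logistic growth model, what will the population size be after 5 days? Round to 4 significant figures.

84380 cells per mL

A = (K − N₀)/N₀ = (212000 − 15160)/15160 = 12.984.
N(t) = K/(1 + A·e^(−rt)) = 212000/(1 + 12.984×e^(−0.43×5)).
e^(−2.15) = 0.11648; denominator = 1 + 12.984×0.11648 = 2.5124.
N = 212000/2.5124 = 84379.8.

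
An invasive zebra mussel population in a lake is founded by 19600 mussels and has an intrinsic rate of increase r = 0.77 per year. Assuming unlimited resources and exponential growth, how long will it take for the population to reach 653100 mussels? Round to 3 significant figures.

Set N₀·e^(rt) = 653100: e^(0.77·t) = 653100/19600 = 33.321.
0.77·t = ln(33.321) = 3.5062, so t = 3.5062/0.77 = 4.5535.

4.55 years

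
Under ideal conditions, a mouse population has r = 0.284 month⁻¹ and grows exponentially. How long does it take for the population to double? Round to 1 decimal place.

Doubling time t_d = ln(2)/r = 0.6931/0.284 = 2.4407.

2.4 months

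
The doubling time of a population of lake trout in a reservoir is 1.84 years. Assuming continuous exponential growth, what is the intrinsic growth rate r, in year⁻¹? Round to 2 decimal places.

r = ln(2)/t_d = 0.6931/1.84 = 0.37671.

0.38 per year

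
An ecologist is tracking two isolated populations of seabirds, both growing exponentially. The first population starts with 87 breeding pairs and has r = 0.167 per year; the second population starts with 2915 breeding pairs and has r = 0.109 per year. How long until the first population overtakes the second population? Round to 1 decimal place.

Set 87·e^(0.167t) = 2915·e^(0.109t).
e^((0.167 − 0.109)t) = 2915/87 → e^(0.058·t) = 33.506.
0.058·t = ln(33.506) = 3.5117, so t = 3.5117/0.058 = 60.547.

60.5 years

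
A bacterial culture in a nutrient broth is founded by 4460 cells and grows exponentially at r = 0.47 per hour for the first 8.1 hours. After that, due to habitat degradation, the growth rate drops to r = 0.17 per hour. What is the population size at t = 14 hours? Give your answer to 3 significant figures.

547000 cells

Phase 1: N(8.1) = 4460·e^(0.47×8.1) = 4460·e^3.807 = 200768.
Phase 2 runs for 14 − 8.1 = 5.9 hours at r = 0.17.
N(14) = 200768·e^(0.17×5.9) = 200768·e^1.003 = 547383.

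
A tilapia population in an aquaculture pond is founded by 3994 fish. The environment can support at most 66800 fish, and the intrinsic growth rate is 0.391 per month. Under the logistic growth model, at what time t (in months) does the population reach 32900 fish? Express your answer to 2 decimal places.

A = (K − N₀)/N₀ = (66800 − 3994)/3994 = 15.725.
Solve 66800/(1 + 15.725·e^(−0.391t)) = 32900: 1 + 15.725·e^(−0.391t) = 2.0304, so e^(−0.391t) = 0.0655256.
−0.391·t = ln(0.0655256) = -2.7253, so t = 2.7253/0.391 = 6.9701.

6.97 months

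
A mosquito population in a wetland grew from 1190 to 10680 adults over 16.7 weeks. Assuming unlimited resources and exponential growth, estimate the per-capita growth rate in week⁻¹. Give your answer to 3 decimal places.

0.131 per week

From N(t) = N₀·e^(rt): e^(r·16.7) = 10680/1190 = 8.9748.
r·16.7 = ln(8.9748) = 2.1944, so r = 2.1944/16.7 = 0.1314.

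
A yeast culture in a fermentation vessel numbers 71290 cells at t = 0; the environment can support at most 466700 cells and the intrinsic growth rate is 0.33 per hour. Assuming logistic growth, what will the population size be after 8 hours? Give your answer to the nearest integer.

A = (K − N₀)/N₀ = (466700 − 71290)/71290 = 5.5465.
N(t) = K/(1 + A·e^(−rt)) = 466700/(1 + 5.5465×e^(−0.33×8)).
e^(−2.64) = 0.071361; denominator = 1 + 5.5465×0.071361 = 1.3958.
N = 466700/1.3958 = 334359.

334359 cells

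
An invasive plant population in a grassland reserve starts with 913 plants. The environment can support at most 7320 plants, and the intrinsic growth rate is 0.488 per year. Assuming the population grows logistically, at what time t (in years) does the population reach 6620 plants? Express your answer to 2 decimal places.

A = (K − N₀)/N₀ = (7320 − 913)/913 = 7.0175.
Solve 7320/(1 + 7.0175·e^(−0.488t)) = 6620: 1 + 7.0175·e^(−0.488t) = 1.1057, so e^(−0.488t) = 0.015068.
−0.488·t = ln(0.015068) = -4.1952, so t = 4.1952/0.488 = 8.5967.

8.60 years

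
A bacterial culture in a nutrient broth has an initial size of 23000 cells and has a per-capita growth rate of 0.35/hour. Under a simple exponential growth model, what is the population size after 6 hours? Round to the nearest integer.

N(t) = N₀·e^(rt) = 23000 × e^(0.35×6) = 23000 × e^2.1.
e^2.1 ≈ 8.1662, so N ≈ 23000 × 8.1662 = 187822.

187822 cells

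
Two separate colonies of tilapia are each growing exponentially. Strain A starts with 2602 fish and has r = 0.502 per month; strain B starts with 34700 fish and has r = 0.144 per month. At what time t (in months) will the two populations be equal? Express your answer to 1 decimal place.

Set 2602·e^(0.502t) = 34700·e^(0.144t).
e^((0.502 − 0.144)t) = 34700/2602 → e^(0.358·t) = 13.336.
0.358·t = ln(13.336) = 2.5905, so t = 2.5905/0.358 = 7.2359.

7.2 months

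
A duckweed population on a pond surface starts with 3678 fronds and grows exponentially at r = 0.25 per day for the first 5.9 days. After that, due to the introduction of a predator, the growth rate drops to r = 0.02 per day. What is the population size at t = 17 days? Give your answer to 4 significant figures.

20070 fronds

Phase 1: N(5.9) = 3678·e^(0.25×5.9) = 3678·e^1.475 = 16076.7.
Phase 2 runs for 17 − 5.9 = 11.1 days at r = 0.02.
N(17) = 16076.7·e^(0.02×11.1) = 16076.7·e^0.222 = 20072.9.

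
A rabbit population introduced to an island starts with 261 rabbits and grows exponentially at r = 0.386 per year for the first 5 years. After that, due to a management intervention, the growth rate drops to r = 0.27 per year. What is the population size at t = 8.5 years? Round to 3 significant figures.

Phase 1: N(5) = 261·e^(0.386×5) = 261·e^1.93 = 1798.16.
Phase 2 runs for 8.5 − 5 = 3.5 years at r = 0.27.
N(8.5) = 1798.16·e^(0.27×3.5) = 1798.16·e^0.945 = 4626.34.

4630 rabbits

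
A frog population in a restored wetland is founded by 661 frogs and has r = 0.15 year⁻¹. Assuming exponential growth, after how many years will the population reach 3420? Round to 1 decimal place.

Set N₀·e^(rt) = 3420: e^(0.15·t) = 3420/661 = 5.174.
0.15·t = ln(5.174) = 1.6436, so t = 1.6436/0.15 = 10.958.

11.0 years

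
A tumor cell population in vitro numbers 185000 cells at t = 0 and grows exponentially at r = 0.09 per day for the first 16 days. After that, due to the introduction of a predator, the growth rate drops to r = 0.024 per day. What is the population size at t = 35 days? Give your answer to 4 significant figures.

Phase 1: N(16) = 185000·e^(0.09×16) = 185000·e^1.44 = 780829.
Phase 2 runs for 35 − 16 = 19 days at r = 0.024.
N(35) = 780829·e^(0.024×19) = 780829·e^0.456 = 1.231953×10^6.

1232000 cells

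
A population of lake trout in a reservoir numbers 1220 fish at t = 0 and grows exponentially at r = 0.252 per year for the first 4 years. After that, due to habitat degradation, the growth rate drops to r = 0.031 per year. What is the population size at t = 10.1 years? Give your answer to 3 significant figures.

Phase 1: N(4) = 1220·e^(0.252×4) = 1220·e^1.008 = 3342.94.
Phase 2 runs for 10.1 − 4 = 6.1 years at r = 0.031.
N(10.1) = 3342.94·e^(0.031×6.1) = 3342.94·e^0.1891 = 4038.81.

4040 fish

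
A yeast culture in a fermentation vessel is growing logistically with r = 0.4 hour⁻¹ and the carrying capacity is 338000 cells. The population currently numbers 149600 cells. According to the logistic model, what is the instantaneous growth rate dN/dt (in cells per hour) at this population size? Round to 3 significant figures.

33400 cells per hour

dN/dt = rN(1 − N/K) = 0.4 × 149600 × (1 − 149600/338000).
1 − 149600/338000 = 0.5574; dN/dt = 0.4 × 149600 × 0.5574 = 33355.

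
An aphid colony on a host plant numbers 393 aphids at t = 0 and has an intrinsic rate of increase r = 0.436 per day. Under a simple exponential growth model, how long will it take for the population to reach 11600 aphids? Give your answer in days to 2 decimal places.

7.76 days

Set N₀·e^(rt) = 11600: e^(0.436·t) = 11600/393 = 29.517.
0.436·t = ln(29.517) = 3.385, so t = 3.385/0.436 = 7.7636.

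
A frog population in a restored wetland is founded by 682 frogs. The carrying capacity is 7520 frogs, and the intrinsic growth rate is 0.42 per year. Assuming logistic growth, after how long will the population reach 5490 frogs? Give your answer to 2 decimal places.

7.86 years

A = (K − N₀)/N₀ = (7520 − 682)/682 = 10.026.
Solve 7520/(1 + 10.026·e^(−0.42t)) = 5490: 1 + 10.026·e^(−0.42t) = 1.3698, so e^(−0.42t) = 0.036879.
−0.42·t = ln(0.036879) = -3.3001, so t = 3.3001/0.42 = 7.8574.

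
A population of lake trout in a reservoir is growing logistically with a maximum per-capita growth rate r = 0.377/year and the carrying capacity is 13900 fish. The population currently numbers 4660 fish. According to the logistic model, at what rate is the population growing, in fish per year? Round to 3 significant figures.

dN/dt = rN(1 − N/K) = 0.377 × 4660 × (1 − 4660/13900).
1 − 4660/13900 = 0.66475; dN/dt = 0.377 × 4660 × 0.66475 = 1167.8.

1170 fish per year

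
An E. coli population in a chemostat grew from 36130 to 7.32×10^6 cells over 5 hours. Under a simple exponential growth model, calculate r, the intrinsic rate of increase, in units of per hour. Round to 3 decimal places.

From N(t) = N₀·e^(rt): e^(r·5) = 7.32×10^6/36130 = 202.6.
r·5 = ln(202.6) = 5.3112, so r = 5.3112/5 = 1.0622.

1.062 per hour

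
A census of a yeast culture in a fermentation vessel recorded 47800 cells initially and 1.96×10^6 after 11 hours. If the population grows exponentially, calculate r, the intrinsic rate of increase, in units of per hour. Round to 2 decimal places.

0.34 per hour

From N(t) = N₀·e^(rt): e^(r·11) = 1.96×10^6/47800 = 41.004.
r·11 = ln(41.004) = 3.7137, so r = 3.7137/11 = 0.33761.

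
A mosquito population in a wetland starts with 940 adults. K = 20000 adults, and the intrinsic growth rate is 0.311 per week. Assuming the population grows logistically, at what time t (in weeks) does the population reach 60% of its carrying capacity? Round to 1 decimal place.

11.0 weeks

A = (K − N₀)/N₀ = (20000 − 940)/940 = 20.277.
Solve 20000/(1 + 20.277·e^(−0.311t)) = 12000: 1 + 20.277·e^(−0.311t) = 1.6667, so e^(−0.311t) = 0.0328786.
−0.311·t = ln(0.0328786) = -3.4149, so t = 3.4149/0.311 = 10.98.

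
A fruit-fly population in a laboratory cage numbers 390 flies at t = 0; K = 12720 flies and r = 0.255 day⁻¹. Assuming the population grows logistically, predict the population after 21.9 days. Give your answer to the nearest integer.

A = (K − N₀)/N₀ = (12720 − 390)/390 = 31.615.
N(t) = K/(1 + A·e^(−rt)) = 12720/(1 + 31.615×e^(−0.255×21.9)).
e^(−5.584) = 0.0037556; denominator = 1 + 31.615×0.0037556 = 1.1187.
N = 12720/1.1187 = 11370.

11370 flies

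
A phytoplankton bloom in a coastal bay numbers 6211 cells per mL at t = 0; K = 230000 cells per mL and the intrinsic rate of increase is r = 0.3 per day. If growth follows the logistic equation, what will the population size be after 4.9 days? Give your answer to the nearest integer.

A = (K − N₀)/N₀ = (230000 − 6211)/6211 = 36.031.
N(t) = K/(1 + A·e^(−rt)) = 230000/(1 + 36.031×e^(−0.3×4.9)).
e^(−1.47) = 0.22993; denominator = 1 + 36.031×0.22993 = 9.2845.
N = 230000/9.2845 = 24772.6.

24773 cells per mL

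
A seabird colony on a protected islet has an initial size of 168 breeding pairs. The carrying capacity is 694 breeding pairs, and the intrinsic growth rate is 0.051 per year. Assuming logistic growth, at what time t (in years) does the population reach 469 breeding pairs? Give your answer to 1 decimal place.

A = (K − N₀)/N₀ = (694 − 168)/168 = 3.131.
Solve 694/(1 + 3.131·e^(−0.051t)) = 469: 1 + 3.131·e^(−0.051t) = 1.4797, so e^(−0.051t) = 0.153226.
−0.051·t = ln(0.153226) = -1.8758, so t = 1.8758/0.051 = 36.781.

36.8 years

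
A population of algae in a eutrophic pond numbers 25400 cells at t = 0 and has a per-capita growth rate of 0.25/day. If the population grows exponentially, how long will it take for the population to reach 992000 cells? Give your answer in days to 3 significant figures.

Set N₀·e^(rt) = 992000: e^(0.25·t) = 992000/25400 = 39.055.
0.25·t = ln(39.055) = 3.665, so t = 3.665/0.25 = 14.66.

14.7 days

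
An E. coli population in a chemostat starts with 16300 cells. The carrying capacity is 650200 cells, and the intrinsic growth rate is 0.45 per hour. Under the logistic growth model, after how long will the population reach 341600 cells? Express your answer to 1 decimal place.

8.4 hours

A = (K − N₀)/N₀ = (650200 − 16300)/16300 = 38.89.
Solve 650200/(1 + 38.89·e^(−0.45t)) = 341600: 1 + 38.89·e^(−0.45t) = 1.9034, so e^(−0.45t) = 0.0232298.
−0.45·t = ln(0.0232298) = -3.7623, so t = 3.7623/0.45 = 8.3607.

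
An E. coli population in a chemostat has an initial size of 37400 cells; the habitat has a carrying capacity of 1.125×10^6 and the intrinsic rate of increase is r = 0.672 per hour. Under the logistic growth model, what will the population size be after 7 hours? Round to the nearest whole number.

890428 cells

A = (K − N₀)/N₀ = (1.125×10^6 − 37400)/37400 = 29.08.
N(t) = K/(1 + A·e^(−rt)) = 1.125×10^6/(1 + 29.08×e^(−0.672×7)).
e^(−4.704) = 0.009059; denominator = 1 + 29.08×0.009059 = 1.2634.
N = 1.125×10^6/1.2634 = 890428.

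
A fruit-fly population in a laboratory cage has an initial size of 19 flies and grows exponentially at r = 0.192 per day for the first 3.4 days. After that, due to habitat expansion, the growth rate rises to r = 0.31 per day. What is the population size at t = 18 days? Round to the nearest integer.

3372 flies

Phase 1: N(3.4) = 19·e^(0.192×3.4) = 19·e^0.6528 = 36.4973.
Phase 2 runs for 18 − 3.4 = 14.6 days at r = 0.31.
N(18) = 36.4973·e^(0.31×14.6) = 36.4973·e^4.526 = 3371.92.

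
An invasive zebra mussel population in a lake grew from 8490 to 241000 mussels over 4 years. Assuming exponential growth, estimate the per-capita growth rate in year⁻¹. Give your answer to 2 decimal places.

0.84 per year

From N(t) = N₀·e^(rt): e^(r·4) = 241000/8490 = 28.386.
r·4 = ln(28.386) = 3.3459, so r = 3.3459/4 = 0.83648.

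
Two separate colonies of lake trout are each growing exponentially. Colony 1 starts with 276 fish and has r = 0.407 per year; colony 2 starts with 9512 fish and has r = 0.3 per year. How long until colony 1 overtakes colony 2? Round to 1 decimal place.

Set 276·e^(0.407t) = 9512·e^(0.3t).
e^((0.407 − 0.3)t) = 9512/276 → e^(0.107·t) = 34.464.
0.107·t = ln(34.464) = 3.5399, so t = 3.5399/0.107 = 33.083.

33.1 years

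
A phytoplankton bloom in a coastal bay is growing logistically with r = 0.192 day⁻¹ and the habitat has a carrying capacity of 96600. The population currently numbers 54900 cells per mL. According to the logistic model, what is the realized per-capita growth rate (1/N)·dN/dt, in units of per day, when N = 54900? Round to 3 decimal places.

0.083 per day

(1/N)·dN/dt = r(1 − N/K) = 0.192 × (1 − 54900/96600).
= 0.192 × 0.43168 = 0.082882.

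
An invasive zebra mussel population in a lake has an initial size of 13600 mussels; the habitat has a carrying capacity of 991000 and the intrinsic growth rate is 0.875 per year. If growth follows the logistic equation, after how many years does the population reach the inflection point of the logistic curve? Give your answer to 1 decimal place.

Logistic growth is fastest at N = K/2 = 495500.
A = (K − N₀)/N₀ = 71.868. Set K/(1 + A·e^(−rt)) = K/2 → A·e^(−rt) = 1.
e^(−0.875t) = 1/71.868 = 0.0139145, so t = ln(71.868)/0.875 = 4.2748/0.875 = 4.8855.

4.9 years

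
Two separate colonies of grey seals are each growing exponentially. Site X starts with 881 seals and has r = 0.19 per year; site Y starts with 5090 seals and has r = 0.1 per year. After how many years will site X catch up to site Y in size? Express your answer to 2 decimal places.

Set 881·e^(0.19t) = 5090·e^(0.1t).
e^((0.19 − 0.1)t) = 5090/881 → e^(0.09·t) = 5.7775.
0.09·t = ln(5.7775) = 1.754, so t = 1.754/0.09 = 19.489.

19.49 years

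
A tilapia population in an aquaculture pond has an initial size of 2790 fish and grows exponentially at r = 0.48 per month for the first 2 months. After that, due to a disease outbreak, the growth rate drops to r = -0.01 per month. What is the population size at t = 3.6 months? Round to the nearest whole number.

Phase 1: N(2) = 2790·e^(0.48×2) = 2790·e^0.96 = 7286.63.
Phase 2 runs for 3.6 − 2 = 1.6 months at r = -0.01.
N(3.6) = 7286.63·e^(-0.01×1.6) = 7286.63·e^-0.016 = 7170.97.

7171 fish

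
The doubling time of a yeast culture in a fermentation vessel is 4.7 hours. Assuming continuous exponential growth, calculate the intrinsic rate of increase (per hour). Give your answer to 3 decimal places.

r = ln(2)/t_d = 0.6931/4.7 = 0.14748.

0.147 per hour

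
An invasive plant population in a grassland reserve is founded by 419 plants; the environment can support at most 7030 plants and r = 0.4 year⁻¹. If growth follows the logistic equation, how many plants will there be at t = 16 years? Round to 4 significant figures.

6850 plants

A = (K − N₀)/N₀ = (7030 − 419)/419 = 15.778.
N(t) = K/(1 + A·e^(−rt)) = 7030/(1 + 15.778×e^(−0.4×16)).
e^(−6.4) = 0.0016616; denominator = 1 + 15.778×0.0016616 = 1.0262.
N = 7030/1.0262 = 6850.41.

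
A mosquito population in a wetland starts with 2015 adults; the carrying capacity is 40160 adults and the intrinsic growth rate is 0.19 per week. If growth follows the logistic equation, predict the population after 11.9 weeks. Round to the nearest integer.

13506 adults

A = (K − N₀)/N₀ = (40160 − 2015)/2015 = 18.931.
N(t) = K/(1 + A·e^(−rt)) = 40160/(1 + 18.931×e^(−0.19×11.9)).
e^(−2.261) = 0.10425; denominator = 1 + 18.931×0.10425 = 2.9734.
N = 40160/2.9734 = 13506.3.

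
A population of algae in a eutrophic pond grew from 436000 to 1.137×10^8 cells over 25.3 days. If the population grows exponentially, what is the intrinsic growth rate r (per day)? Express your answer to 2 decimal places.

0.22 per day

From N(t) = N₀·e^(rt): e^(r·25.3) = 1.137×10^8/436000 = 260.78.
r·25.3 = ln(260.78) = 5.5637, so r = 5.5637/25.3 = 0.21991.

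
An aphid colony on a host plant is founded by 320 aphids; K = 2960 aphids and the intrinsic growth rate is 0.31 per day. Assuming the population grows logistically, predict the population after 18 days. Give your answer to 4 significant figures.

A = (K − N₀)/N₀ = (2960 − 320)/320 = 8.25.
N(t) = K/(1 + A·e^(−rt)) = 2960/(1 + 8.25×e^(−0.31×18)).
e^(−5.58) = 0.0037726; denominator = 1 + 8.25×0.0037726 = 1.0311.
N = 2960/1.0311 = 2870.65.

2871 aphids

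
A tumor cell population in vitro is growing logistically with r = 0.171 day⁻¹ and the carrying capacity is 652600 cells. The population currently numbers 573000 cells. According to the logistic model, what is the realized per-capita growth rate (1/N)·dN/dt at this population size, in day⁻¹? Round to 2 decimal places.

(1/N)·dN/dt = r(1 − N/K) = 0.171 × (1 − 573000/652600).
= 0.171 × 0.12197 = 0.020857.

0.02 per day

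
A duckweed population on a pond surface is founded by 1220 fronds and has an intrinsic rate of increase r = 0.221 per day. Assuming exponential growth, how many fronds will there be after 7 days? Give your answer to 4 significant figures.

5731 fronds

N(t) = N₀·e^(rt) = 1220 × e^(0.221×7) = 1220 × e^1.547.
e^1.547 ≈ 4.6974, so N ≈ 1220 × 4.6974 = 5730.78.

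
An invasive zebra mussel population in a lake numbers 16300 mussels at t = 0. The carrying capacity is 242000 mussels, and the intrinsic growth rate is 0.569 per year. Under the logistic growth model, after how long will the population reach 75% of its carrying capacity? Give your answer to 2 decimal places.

A = (K − N₀)/N₀ = (242000 − 16300)/16300 = 13.847.
Solve 242000/(1 + 13.847·e^(−0.569t)) = 181500: 1 + 13.847·e^(−0.569t) = 1.3333, so e^(−0.569t) = 0.0240733.
−0.569·t = ln(0.0240733) = -3.7267, so t = 3.7267/0.569 = 6.5495.

6.55 years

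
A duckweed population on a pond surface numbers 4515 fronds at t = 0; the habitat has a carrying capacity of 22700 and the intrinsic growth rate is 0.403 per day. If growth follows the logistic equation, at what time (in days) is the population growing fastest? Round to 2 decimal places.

3.46 days

Logistic growth is fastest at N = K/2 = 11350.
A = (K − N₀)/N₀ = 4.0277. Set K/(1 + A·e^(−rt)) = K/2 → A·e^(−rt) = 1.
e^(−0.403t) = 1/4.0277 = 0.248282, so t = ln(4.0277)/0.403 = 1.3932/0.403 = 3.4571.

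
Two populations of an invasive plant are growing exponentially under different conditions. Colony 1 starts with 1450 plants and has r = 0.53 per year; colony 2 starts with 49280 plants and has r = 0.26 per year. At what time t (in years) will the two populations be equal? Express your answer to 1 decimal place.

Set 1450·e^(0.53t) = 49280·e^(0.26t).
e^((0.53 − 0.26)t) = 49280/1450 → e^(0.27·t) = 33.986.
0.27·t = ln(33.986) = 3.526, so t = 3.526/0.27 = 13.059.

13.1 years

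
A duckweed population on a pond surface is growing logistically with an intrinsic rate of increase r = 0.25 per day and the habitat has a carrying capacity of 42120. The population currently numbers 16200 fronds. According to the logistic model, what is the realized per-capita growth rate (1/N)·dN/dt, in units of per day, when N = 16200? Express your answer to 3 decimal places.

0.154 per day

(1/N)·dN/dt = r(1 − N/K) = 0.25 × (1 − 16200/42120).
= 0.25 × 0.61538 = 0.15385.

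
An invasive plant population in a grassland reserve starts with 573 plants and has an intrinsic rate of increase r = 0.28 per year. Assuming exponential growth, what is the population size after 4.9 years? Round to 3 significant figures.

2260 plants

N(t) = N₀·e^(rt) = 573 × e^(0.28×4.9) = 573 × e^1.372.
e^1.372 ≈ 3.9432, so N ≈ 573 × 3.9432 = 2259.47.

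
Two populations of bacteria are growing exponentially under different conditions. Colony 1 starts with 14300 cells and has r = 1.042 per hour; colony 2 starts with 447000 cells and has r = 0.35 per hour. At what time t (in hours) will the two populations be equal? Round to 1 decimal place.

Set 14300·e^(1.042t) = 447000·e^(0.35t).
e^((1.042 − 0.35)t) = 447000/14300 → e^(0.692·t) = 31.259.
0.692·t = ln(31.259) = 3.4423, so t = 3.4423/0.692 = 4.9744.

5.0 hours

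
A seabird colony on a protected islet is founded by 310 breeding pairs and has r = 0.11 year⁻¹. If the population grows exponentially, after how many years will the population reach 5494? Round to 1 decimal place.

Set N₀·e^(rt) = 5494: e^(0.11·t) = 5494/310 = 17.723.
0.11·t = ln(17.723) = 2.8748, so t = 2.8748/0.11 = 26.135.

26.1 years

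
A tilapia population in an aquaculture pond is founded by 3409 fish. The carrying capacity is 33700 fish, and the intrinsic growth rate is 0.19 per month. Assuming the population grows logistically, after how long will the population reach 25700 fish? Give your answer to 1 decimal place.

17.6 months

A = (K − N₀)/N₀ = (33700 − 3409)/3409 = 8.8856.
Solve 33700/(1 + 8.8856·e^(−0.19t)) = 25700: 1 + 8.8856·e^(−0.19t) = 1.3113, so e^(−0.19t) = 0.0350324.
−0.19·t = ln(0.0350324) = -3.3515, so t = 3.3515/0.19 = 17.639.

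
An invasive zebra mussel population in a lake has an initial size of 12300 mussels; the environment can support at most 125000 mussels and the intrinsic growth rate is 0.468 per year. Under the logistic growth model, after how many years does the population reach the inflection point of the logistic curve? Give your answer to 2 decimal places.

4.73 years

Logistic growth is fastest at N = K/2 = 62500.
A = (K − N₀)/N₀ = 9.1626. Set K/(1 + A·e^(−rt)) = K/2 → A·e^(−rt) = 1.
e^(−0.468t) = 1/9.1626 = 0.109139, so t = ln(9.1626)/0.468 = 2.2151/0.468 = 4.7332.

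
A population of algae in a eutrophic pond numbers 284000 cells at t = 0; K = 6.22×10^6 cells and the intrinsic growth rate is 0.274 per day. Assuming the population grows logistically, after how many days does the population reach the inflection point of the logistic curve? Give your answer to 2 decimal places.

11.09 days

Logistic growth is fastest at N = K/2 = 3.11×10^6.
A = (K − N₀)/N₀ = 20.901. Set K/(1 + A·e^(−rt)) = K/2 → A·e^(−rt) = 1.
e^(−0.274t) = 1/20.901 = 0.0478437, so t = ln(20.901)/0.274 = 3.0398/0.274 = 11.094.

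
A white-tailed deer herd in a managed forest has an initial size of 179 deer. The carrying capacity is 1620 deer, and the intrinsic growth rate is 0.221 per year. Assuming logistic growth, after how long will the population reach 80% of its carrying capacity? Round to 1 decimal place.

A = (K − N₀)/N₀ = (1620 − 179)/179 = 8.0503.
Solve 1620/(1 + 8.0503·e^(−0.221t)) = 1296: 1 + 8.0503·e^(−0.221t) = 1.25, so e^(−0.221t) = 0.0310548.
−0.221·t = ln(0.0310548) = -3.472, so t = 3.472/0.221 = 15.71.

15.7 years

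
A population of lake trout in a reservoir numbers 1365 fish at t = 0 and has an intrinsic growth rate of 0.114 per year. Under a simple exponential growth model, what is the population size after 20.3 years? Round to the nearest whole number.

13809 fish

N(t) = N₀·e^(rt) = 1365 × e^(0.114×20.3) = 1365 × e^2.314.
e^2.314 ≈ 10.117, so N ≈ 1365 × 10.117 = 13809.5.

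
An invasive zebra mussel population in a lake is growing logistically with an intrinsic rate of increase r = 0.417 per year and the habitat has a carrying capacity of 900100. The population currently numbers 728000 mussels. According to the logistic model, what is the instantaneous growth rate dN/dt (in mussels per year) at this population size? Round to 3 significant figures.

58000 mussels per year

dN/dt = rN(1 − N/K) = 0.417 × 728000 × (1 − 728000/900100).
1 − 728000/900100 = 0.1912; dN/dt = 0.417 × 728000 × 0.1912 = 58044.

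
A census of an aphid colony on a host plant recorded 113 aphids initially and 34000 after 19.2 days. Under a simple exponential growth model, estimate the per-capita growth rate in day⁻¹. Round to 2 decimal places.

From N(t) = N₀·e^(rt): e^(r·19.2) = 34000/113 = 300.88.
r·19.2 = ln(300.88) = 5.7067, so r = 5.7067/19.2 = 0.29723.

0.30 per day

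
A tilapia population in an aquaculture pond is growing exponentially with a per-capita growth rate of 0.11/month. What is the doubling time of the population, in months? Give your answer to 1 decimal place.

Doubling time t_d = ln(2)/r = 0.6931/0.11 = 6.3013.

6.3 months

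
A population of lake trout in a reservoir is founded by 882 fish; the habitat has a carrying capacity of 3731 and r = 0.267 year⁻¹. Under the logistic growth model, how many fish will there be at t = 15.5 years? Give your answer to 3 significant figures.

A = (K − N₀)/N₀ = (3731 − 882)/882 = 3.2302.
N(t) = K/(1 + A·e^(−rt)) = 3731/(1 + 3.2302×e^(−0.267×15.5)).
e^(−4.139) = 0.015947; denominator = 1 + 3.2302×0.015947 = 1.0515.
N = 3731/1.0515 = 3548.23.

3550 fish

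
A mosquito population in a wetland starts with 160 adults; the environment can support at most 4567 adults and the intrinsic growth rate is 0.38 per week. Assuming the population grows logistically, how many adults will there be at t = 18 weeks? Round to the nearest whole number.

4436 adults

A = (K − N₀)/N₀ = (4567 − 160)/160 = 27.544.
N(t) = K/(1 + A·e^(−rt)) = 4567/(1 + 27.544×e^(−0.38×18)).
e^(−6.84) = 0.0010701; denominator = 1 + 27.544×0.0010701 = 1.0295.
N = 4567/1.0295 = 4436.24.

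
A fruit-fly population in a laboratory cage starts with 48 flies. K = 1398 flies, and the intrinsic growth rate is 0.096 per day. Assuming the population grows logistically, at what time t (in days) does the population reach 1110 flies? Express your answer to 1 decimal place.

48.8 days

A = (K − N₀)/N₀ = (1398 − 48)/48 = 28.125.
Solve 1398/(1 + 28.125·e^(−0.096t)) = 1110: 1 + 28.125·e^(−0.096t) = 1.2595, so e^(−0.096t) = 0.00922523.
−0.096·t = ln(0.00922523) = -4.6858, so t = 4.6858/0.096 = 48.811.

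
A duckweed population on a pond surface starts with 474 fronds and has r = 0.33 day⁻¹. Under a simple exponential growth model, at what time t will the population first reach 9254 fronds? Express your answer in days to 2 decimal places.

Set N₀·e^(rt) = 9254: e^(0.33·t) = 9254/474 = 19.523.
0.33·t = ln(19.523) = 2.9716, so t = 2.9716/0.33 = 9.0049.

9.00 days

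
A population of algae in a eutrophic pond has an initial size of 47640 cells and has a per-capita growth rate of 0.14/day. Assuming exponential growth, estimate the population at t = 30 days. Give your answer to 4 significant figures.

N(t) = N₀·e^(rt) = 47640 × e^(0.14×30) = 47640 × e^4.2.
e^4.2 ≈ 66.686, so N ≈ 47640 × 66.686 = 3.176937×10^6.

3177000 cells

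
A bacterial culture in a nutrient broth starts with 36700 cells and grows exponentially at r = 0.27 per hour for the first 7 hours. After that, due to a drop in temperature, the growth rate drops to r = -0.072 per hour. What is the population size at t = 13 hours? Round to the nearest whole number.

Phase 1: N(7) = 36700·e^(0.27×7) = 36700·e^1.89 = 242931.
Phase 2 runs for 13 − 7 = 6 hours at r = -0.072.
N(13) = 242931·e^(-0.072×6) = 242931·e^-0.432 = 157713.

157713 cells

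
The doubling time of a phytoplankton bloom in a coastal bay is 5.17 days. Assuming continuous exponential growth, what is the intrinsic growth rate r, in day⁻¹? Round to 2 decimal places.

0.13 per day

r = ln(2)/t_d = 0.6931/5.17 = 0.13407.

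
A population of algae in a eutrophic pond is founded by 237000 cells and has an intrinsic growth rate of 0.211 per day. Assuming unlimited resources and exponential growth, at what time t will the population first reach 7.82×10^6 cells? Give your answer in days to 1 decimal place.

16.6 days

Set N₀·e^(rt) = 7.82×10^6: e^(0.211·t) = 7.82×10^6/237000 = 32.996.
0.211·t = ln(32.996) = 3.4964, so t = 3.4964/0.211 = 16.571.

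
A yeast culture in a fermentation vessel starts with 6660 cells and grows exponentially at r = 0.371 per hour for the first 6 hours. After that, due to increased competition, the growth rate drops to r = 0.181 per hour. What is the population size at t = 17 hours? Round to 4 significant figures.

451700 cells

Phase 1: N(6) = 6660·e^(0.371×6) = 6660·e^2.226 = 61689.9.
Phase 2 runs for 17 − 6 = 11 hours at r = 0.181.
N(17) = 61689.9·e^(0.181×11) = 61689.9·e^1.991 = 451746.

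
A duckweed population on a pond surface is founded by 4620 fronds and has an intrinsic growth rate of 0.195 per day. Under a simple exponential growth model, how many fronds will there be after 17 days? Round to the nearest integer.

N(t) = N₀·e^(rt) = 4620 × e^(0.195×17) = 4620 × e^3.315.
e^3.315 ≈ 27.522, so N ≈ 4620 × 27.522 = 127153.

127153 fronds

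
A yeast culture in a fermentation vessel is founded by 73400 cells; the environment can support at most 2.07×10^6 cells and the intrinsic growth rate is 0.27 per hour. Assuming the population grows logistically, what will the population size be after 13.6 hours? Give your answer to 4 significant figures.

1224000 cells

A = (K − N₀)/N₀ = (2.07×10^6 − 73400)/73400 = 27.202.
N(t) = K/(1 + A·e^(−rt)) = 2.07×10^6/(1 + 27.202×e^(−0.27×13.6)).
e^(−3.672) = 0.025426; denominator = 1 + 27.202×0.025426 = 1.6916.
N = 2.07×10^6/1.6916 = 1.223681×10^6.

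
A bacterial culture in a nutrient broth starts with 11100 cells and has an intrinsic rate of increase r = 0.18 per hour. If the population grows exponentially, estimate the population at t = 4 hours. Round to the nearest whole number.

22804 cells

N(t) = N₀·e^(rt) = 11100 × e^(0.18×4) = 11100 × e^0.72.
e^0.72 ≈ 2.0544, so N ≈ 11100 × 2.0544 = 22804.2.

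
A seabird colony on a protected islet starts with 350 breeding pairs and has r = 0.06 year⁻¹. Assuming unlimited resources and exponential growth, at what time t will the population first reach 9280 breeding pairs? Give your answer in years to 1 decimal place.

Set N₀·e^(rt) = 9280: e^(0.06·t) = 9280/350 = 26.514.
0.06·t = ln(26.514) = 3.2777, so t = 3.2777/0.06 = 54.628.

54.6 years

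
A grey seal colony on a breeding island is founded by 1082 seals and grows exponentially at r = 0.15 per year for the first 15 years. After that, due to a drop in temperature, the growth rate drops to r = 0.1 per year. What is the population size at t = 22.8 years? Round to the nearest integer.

Phase 1: N(15) = 1082·e^(0.15×15) = 1082·e^2.25 = 10265.7.
Phase 2 runs for 22.8 − 15 = 7.8 years at r = 0.1.
N(22.8) = 10265.7·e^(0.1×7.8) = 10265.7·e^0.78 = 22394.4.

22394 seals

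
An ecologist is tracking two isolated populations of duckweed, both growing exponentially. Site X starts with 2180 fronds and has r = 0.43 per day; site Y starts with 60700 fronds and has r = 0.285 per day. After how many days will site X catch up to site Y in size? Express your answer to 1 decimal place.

22.9 days

Set 2180·e^(0.43t) = 60700·e^(0.285t).
e^((0.43 − 0.285)t) = 60700/2180 → e^(0.145·t) = 27.844.
0.145·t = ln(27.844) = 3.3266, so t = 3.3266/0.145 = 22.942.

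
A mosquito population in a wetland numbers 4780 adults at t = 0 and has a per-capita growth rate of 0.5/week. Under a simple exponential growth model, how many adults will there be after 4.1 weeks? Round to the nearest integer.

N(t) = N₀·e^(rt) = 4780 × e^(0.5×4.1) = 4780 × e^2.05.
e^2.05 ≈ 7.7679, so N ≈ 4780 × 7.7679 = 37130.6.

37131 adults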